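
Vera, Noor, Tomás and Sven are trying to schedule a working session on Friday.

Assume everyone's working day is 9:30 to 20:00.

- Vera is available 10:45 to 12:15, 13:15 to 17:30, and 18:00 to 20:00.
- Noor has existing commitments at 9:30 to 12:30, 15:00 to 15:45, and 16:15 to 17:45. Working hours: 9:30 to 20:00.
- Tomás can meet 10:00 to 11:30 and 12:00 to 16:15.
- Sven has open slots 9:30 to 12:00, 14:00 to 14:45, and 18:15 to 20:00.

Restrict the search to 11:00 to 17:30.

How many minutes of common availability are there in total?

Noor free within 09:30–20:00: 12:30–15:00, 15:45–16:15, 17:45–20:00.
Vera ∩ Noor: 13:15–15:00, 15:45–16:15, 18:00–20:00.
Vera ∩ Noor ∩ Tomás: 13:15–15:00, 15:45–16:15.
Vera ∩ Noor ∩ Tomás ∩ Sven: 14:00–14:45.
Restricted to 11:00–17:30: 14:00–14:45.
Total common minutes: 45.

45 minutes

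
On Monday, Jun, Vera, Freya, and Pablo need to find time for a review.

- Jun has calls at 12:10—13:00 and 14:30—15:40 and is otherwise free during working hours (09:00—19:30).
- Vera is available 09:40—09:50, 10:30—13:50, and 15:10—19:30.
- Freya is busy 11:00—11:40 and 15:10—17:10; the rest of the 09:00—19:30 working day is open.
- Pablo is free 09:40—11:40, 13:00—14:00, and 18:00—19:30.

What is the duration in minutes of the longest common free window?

90 minutes

Jun free within 09:00–19:30: 09:00–12:10, 13:00–14:30, 15:40–19:30.
Freya free within 09:00–19:30: 09:00–11:00, 11:40–15:10, 17:10–19:30.
Jun ∩ Vera: 09:40–09:50, 10:30–12:10, 13:00–13:50, 15:40–19:30.
Jun ∩ Vera ∩ Freya: 09:40–09:50, 10:30–11:00, 11:40–12:10, 13:00–13:50, 17:10–19:30.
Jun ∩ Vera ∩ Freya ∩ Pablo: 09:40–09:50, 10:30–11:00, 13:00–13:50, 18:00–19:30.
Common window lengths: 10, 30, 50, 90 min; longest is 90.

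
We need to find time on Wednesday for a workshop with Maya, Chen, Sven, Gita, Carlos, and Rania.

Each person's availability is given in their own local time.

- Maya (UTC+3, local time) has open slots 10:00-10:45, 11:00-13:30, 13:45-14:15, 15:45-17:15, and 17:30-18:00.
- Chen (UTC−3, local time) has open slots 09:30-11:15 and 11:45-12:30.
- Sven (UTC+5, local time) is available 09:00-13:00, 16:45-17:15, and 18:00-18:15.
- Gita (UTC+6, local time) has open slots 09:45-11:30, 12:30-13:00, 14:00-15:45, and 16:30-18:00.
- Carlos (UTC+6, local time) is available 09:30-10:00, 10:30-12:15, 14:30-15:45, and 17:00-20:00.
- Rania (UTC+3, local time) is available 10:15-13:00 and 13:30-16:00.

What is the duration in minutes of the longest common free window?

0 minutes

Maya → UTC: 07:00–07:45, 08:00–10:30, 10:45–11:15, 12:45–14:15, 14:30–15:00.
Chen → UTC: 12:30–14:15, 14:45–15:30.
Sven → UTC: 04:00–08:00, 11:45–12:15, 13:00–13:15.
Gita → UTC: 03:45–05:30, 06:30–07:00, 08:00–09:45, 10:30–12:00.
Carlos → UTC: 03:30–04:00, 04:30–06:15, 08:30–09:45, 11:00–14:00.
Rania → UTC: 07:15–10:00, 10:30–13:00.
Maya ∩ Chen: 12:45–14:15, 14:45–15:00.
Maya ∩ Chen ∩ Sven: 13:00–13:15.
Maya ∩ Chen ∩ Sven ∩ Gita: (none).
Maya ∩ Chen ∩ Sven ∩ Gita ∩ Carlos: (none).
Maya ∩ Chen ∩ Sven ∩ Gita ∩ Carlos ∩ Rania: (none).
No common window.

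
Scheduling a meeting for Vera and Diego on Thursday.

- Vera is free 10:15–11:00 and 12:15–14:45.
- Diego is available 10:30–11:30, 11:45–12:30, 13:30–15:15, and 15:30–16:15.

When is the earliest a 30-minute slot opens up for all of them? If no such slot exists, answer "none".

10:30

Vera ∩ Diego: 10:30–11:00, 12:15–12:30, 13:30–14:45.
Windows ≥ 30 min: 10:30–11:00, 13:30–14:45.
Earliest such window starts at 10:30.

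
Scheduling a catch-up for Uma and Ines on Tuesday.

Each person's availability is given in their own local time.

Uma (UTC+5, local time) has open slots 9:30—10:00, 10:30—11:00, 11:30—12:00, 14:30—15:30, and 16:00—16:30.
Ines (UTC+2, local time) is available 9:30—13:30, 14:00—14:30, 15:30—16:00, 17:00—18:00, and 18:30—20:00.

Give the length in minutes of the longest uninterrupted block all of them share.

Uma → UTC: 04:30–05:00, 05:30–06:00, 06:30–07:00, 09:30–10:30, 11:00–11:30.
Ines → UTC: 07:30–11:30, 12:00–12:30, 13:30–14:00, 15:00–16:00, 16:30–18:00.
Uma ∩ Ines: 09:30–10:30, 11:00–11:30.
Common window lengths: 60, 30 min; longest is 60.

60 minutes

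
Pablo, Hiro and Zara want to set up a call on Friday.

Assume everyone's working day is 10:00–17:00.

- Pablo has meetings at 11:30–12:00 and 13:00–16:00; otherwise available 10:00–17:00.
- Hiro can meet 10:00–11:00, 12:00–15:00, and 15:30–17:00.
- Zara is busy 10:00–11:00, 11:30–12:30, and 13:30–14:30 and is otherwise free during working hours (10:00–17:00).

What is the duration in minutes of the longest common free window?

60 minutes

Pablo free within 10:00–17:00: 10:00–11:30, 12:00–13:00, 16:00–17:00.
Zara free within 10:00–17:00: 11:00–11:30, 12:30–13:30, 14:30–17:00.
Pablo ∩ Hiro: 10:00–11:00, 12:00–13:00, 16:00–17:00.
Pablo ∩ Hiro ∩ Zara: 12:30–13:00, 16:00–17:00.
Common window lengths: 30, 60 min; longest is 60.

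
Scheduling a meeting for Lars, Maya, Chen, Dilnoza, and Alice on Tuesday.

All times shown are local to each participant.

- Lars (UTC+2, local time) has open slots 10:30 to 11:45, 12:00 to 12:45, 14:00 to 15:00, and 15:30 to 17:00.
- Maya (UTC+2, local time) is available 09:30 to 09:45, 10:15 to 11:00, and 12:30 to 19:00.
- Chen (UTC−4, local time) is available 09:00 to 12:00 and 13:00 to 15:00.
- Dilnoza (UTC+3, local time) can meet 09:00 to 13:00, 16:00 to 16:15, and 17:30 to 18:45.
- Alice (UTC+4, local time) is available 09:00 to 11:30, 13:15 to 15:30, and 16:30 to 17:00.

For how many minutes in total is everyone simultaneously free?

0 minutes

Lars → UTC: 08:30–09:45, 10:00–10:45, 12:00–13:00, 13:30–15:00.
Maya → UTC: 07:30–07:45, 08:15–09:00, 10:30–17:00.
Chen → UTC: 13:00–16:00, 17:00–19:00.
Dilnoza → UTC: 06:00–10:00, 13:00–13:15, 14:30–15:45.
Alice → UTC: 05:00–07:30, 09:15–11:30, 12:30–13:00.
Lars ∩ Maya: 08:30–09:00, 10:30–10:45, 12:00–13:00, 13:30–15:00.
Lars ∩ Maya ∩ Chen: 13:30–15:00.
Lars ∩ Maya ∩ Chen ∩ Dilnoza: 14:30–15:00.
Lars ∩ Maya ∩ Chen ∩ Dilnoza ∩ Alice: (none).
Total common minutes: 0.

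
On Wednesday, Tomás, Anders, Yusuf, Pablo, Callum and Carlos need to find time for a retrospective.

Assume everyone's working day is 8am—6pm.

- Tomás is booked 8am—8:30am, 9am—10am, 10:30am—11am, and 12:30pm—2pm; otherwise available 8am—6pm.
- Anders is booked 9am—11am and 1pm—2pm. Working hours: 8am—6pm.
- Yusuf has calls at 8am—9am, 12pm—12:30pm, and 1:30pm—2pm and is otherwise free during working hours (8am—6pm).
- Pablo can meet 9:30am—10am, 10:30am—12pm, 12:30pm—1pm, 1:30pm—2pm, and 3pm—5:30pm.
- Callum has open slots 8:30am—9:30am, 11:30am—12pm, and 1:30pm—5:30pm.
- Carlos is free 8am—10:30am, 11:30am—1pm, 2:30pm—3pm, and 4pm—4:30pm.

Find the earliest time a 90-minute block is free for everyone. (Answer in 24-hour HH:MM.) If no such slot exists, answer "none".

none

Tomás free within 08:00–18:00: 08:30–09:00, 10:00–10:30, 11:00–12:30, 14:00–18:00.
Anders free within 08:00–18:00: 08:00–09:00, 11:00–13:00, 14:00–18:00.
Yusuf free within 08:00–18:00: 09:00–12:00, 12:30–13:30, 14:00–18:00.
Tomás ∩ Anders: 08:30–09:00, 11:00–12:30, 14:00–18:00.
Tomás ∩ Anders ∩ Yusuf: 11:00–12:00, 14:00–18:00.
Tomás ∩ Anders ∩ Yusuf ∩ Pablo: 11:00–12:00, 15:00–17:30.
Tomás ∩ Anders ∩ Yusuf ∩ Pablo ∩ Callum: 11:30–12:00, 15:00–17:30.
Tomás ∩ Anders ∩ Yusuf ∩ Pablo ∩ Callum ∩ Carlos: 11:30–12:00, 16:00–16:30.
Windows ≥ 90 min: (none).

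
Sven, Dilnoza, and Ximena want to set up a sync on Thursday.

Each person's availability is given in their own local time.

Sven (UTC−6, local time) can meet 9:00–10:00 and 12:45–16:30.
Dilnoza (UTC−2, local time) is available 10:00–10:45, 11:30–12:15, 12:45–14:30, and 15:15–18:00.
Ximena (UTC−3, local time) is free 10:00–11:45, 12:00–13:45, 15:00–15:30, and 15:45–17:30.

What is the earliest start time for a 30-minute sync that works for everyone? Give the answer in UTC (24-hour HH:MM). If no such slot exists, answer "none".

15:00

Sven → UTC: 15:00–16:00, 18:45–22:30.
Dilnoza → UTC: 12:00–12:45, 13:30–14:15, 14:45–16:30, 17:15–20:00.
Ximena → UTC: 13:00–14:45, 15:00–16:45, 18:00–18:30, 18:45–20:30.
Sven ∩ Dilnoza: 15:00–16:00, 18:45–20:00.
Sven ∩ Dilnoza ∩ Ximena: 15:00–16:00, 18:45–20:00.
Windows ≥ 30 min: 15:00–16:00, 18:45–20:00.
Earliest such window starts at 15:00.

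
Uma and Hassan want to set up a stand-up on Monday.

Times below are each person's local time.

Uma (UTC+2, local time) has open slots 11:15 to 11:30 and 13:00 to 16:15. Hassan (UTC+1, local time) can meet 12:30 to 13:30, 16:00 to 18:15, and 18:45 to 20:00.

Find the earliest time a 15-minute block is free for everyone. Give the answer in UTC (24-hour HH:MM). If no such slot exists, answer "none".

11:30

Uma → UTC: 09:15–09:30, 11:00–14:15.
Hassan → UTC: 11:30–12:30, 15:00–17:15, 17:45–19:00.
Uma ∩ Hassan: 11:30–12:30.
Windows ≥ 15 min: 11:30–12:30.
Earliest such window starts at 11:30.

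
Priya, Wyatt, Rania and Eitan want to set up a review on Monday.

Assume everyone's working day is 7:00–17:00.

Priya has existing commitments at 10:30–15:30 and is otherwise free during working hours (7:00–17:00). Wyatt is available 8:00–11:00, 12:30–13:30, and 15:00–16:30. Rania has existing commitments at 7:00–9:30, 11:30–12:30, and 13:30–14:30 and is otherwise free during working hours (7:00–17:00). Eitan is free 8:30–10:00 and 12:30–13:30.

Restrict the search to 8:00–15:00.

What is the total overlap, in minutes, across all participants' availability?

Priya free within 07:00–17:00: 07:00–10:30, 15:30–17:00.
Rania free within 07:00–17:00: 09:30–11:30, 12:30–13:30, 14:30–17:00.
Priya ∩ Wyatt: 08:00–10:30, 15:30–16:30.
Priya ∩ Wyatt ∩ Rania: 09:30–10:30, 15:30–16:30.
Priya ∩ Wyatt ∩ Rania ∩ Eitan: 09:30–10:00.
Restricted to 08:00–15:00: 09:30–10:00.
Total common minutes: 30.

30 minutes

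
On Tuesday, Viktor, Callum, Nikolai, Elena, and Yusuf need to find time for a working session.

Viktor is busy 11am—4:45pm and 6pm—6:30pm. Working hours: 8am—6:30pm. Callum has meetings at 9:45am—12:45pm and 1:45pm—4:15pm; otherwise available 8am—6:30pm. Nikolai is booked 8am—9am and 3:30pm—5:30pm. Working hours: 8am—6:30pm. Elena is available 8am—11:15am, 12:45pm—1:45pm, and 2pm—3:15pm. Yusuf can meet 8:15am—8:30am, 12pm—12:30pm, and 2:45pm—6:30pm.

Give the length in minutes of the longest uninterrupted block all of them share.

Viktor free within 08:00–18:30: 08:00–11:00, 16:45–18:00.
Callum free within 08:00–18:30: 08:00–09:45, 12:45–13:45, 16:15–18:30.
Nikolai free within 08:00–18:30: 09:00–15:30, 17:30–18:30.
Viktor ∩ Callum: 08:00–09:45, 16:45–18:00.
Viktor ∩ Callum ∩ Nikolai: 09:00–09:45, 17:30–18:00.
Viktor ∩ Callum ∩ Nikolai ∩ Elena: 09:00–09:45.
Viktor ∩ Callum ∩ Nikolai ∩ Elena ∩ Yusuf: (none).
No common window.

0 minutes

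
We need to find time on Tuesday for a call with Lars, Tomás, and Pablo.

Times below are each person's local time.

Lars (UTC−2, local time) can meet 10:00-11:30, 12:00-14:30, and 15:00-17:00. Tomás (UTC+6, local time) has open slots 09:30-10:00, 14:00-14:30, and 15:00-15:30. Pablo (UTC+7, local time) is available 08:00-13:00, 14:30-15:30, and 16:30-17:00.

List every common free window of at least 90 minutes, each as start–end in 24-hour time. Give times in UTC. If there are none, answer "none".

Lars → UTC: 12:00–13:30, 14:00–16:30, 17:00–19:00.
Tomás → UTC: 03:30–04:00, 08:00–08:30, 09:00–09:30.
Pablo → UTC: 01:00–06:00, 07:30–08:30, 09:30–10:00.
Lars ∩ Tomás: (none).
Lars ∩ Tomás ∩ Pablo: (none).
Windows ≥ 90 min: (none).

none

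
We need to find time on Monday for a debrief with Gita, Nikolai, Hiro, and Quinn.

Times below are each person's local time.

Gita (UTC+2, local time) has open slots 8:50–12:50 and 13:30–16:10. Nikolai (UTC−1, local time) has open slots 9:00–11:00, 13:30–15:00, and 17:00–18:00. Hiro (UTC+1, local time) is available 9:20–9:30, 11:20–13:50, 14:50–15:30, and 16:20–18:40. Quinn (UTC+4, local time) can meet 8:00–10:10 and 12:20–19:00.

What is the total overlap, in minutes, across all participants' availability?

60 minutes

Gita → UTC: 06:50–10:50, 11:30–14:10.
Nikolai → UTC: 10:00–12:00, 14:30–16:00, 18:00–19:00.
Hiro → UTC: 08:20–08:30, 10:20–12:50, 13:50–14:30, 15:20–17:40.
Quinn → UTC: 04:00–06:10, 08:20–15:00.
Gita ∩ Nikolai: 10:00–10:50, 11:30–12:00.
Gita ∩ Nikolai ∩ Hiro: 10:20–10:50, 11:30–12:00.
Gita ∩ Nikolai ∩ Hiro ∩ Quinn: 10:20–10:50, 11:30–12:00.
Total common minutes: 30 + 30 = 60.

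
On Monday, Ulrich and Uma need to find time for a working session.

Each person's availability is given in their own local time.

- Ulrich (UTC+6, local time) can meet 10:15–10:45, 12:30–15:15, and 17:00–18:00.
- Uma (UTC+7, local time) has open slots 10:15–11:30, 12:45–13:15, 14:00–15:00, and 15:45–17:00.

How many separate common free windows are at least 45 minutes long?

1

Ulrich → UTC: 04:15–04:45, 06:30–09:15, 11:00–12:00.
Uma → UTC: 03:15–04:30, 05:45–06:15, 07:00–08:00, 08:45–10:00.
Ulrich ∩ Uma: 04:15–04:30, 07:00–08:00, 08:45–09:15.
Windows ≥ 45 min: 07:00–08:00.
That's 1 window.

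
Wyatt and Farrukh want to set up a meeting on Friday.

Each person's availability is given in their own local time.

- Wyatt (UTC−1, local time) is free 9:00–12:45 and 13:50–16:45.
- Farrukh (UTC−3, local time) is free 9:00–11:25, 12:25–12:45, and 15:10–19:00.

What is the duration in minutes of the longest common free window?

105 minutes

Wyatt → UTC: 10:00–13:45, 14:50–17:45.
Farrukh → UTC: 12:00–14:25, 15:25–15:45, 18:10–22:00.
Wyatt ∩ Farrukh: 12:00–13:45, 15:25–15:45.
Common window lengths: 105, 20 min; longest is 105.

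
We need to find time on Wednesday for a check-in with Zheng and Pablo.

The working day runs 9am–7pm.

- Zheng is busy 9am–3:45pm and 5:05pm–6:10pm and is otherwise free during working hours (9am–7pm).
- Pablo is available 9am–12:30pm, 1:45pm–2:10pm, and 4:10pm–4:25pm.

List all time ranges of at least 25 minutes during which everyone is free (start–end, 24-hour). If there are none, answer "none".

none

Zheng free within 09:00–19:00: 15:45–17:05, 18:10–19:00.
Zheng ∩ Pablo: 16:10–16:25.
Windows ≥ 25 min: (none).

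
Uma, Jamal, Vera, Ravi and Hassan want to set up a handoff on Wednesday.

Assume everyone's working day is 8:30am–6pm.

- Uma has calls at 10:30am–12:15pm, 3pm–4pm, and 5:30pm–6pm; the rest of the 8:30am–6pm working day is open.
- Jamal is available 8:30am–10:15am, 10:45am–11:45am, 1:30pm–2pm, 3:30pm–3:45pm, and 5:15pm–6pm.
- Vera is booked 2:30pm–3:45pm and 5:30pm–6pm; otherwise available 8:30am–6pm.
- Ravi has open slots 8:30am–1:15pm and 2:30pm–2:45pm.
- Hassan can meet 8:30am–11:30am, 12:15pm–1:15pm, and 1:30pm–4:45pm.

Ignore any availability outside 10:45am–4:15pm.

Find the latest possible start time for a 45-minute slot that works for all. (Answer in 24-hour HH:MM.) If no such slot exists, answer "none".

Uma free within 08:30–18:00: 08:30–10:30, 12:15–15:00, 16:00–17:30.
Vera free within 08:30–18:00: 08:30–14:30, 15:45–17:30.
Uma ∩ Jamal: 08:30–10:15, 13:30–14:00, 17:15–17:30.
Uma ∩ Jamal ∩ Vera: 08:30–10:15, 13:30–14:00, 17:15–17:30.
Uma ∩ Jamal ∩ Vera ∩ Ravi: 08:30–10:15.
Uma ∩ Jamal ∩ Vera ∩ Ravi ∩ Hassan: 08:30–10:15.
Restricted to 10:45–16:15: (none).
Windows ≥ 45 min: (none).

none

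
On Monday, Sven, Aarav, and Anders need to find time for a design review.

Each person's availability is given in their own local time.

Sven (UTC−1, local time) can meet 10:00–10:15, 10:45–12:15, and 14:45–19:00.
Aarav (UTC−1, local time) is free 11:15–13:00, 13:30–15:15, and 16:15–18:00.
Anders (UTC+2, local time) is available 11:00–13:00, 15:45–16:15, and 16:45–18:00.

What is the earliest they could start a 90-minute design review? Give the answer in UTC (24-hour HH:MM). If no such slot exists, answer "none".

none

Sven → UTC: 11:00–11:15, 11:45–13:15, 15:45–20:00.
Aarav → UTC: 12:15–14:00, 14:30–16:15, 17:15–19:00.
Anders → UTC: 09:00–11:00, 13:45–14:15, 14:45–16:00.
Sven ∩ Aarav: 12:15–13:15, 15:45–16:15, 17:15–19:00.
Sven ∩ Aarav ∩ Anders: 15:45–16:00.
Windows ≥ 90 min: (none).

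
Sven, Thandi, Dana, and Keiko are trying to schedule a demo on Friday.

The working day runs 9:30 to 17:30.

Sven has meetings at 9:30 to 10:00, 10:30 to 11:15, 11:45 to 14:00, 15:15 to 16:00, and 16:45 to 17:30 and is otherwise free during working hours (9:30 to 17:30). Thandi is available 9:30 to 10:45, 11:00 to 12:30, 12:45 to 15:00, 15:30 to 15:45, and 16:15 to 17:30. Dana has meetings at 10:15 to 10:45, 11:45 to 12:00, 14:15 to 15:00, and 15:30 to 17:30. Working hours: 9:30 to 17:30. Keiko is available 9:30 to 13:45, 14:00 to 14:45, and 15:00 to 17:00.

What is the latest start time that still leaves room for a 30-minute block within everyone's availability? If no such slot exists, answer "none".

11:15

Sven free within 09:30–17:30: 10:00–10:30, 11:15–11:45, 14:00–15:15, 16:00–16:45.
Dana free within 09:30–17:30: 09:30–10:15, 10:45–11:45, 12:00–14:15, 15:00–15:30.
Sven ∩ Thandi: 10:00–10:30, 11:15–11:45, 14:00–15:00, 16:15–16:45.
Sven ∩ Thandi ∩ Dana: 10:00–10:15, 11:15–11:45, 14:00–14:15.
Sven ∩ Thandi ∩ Dana ∩ Keiko: 10:00–10:15, 11:15–11:45, 14:00–14:15.
Windows ≥ 30 min: 11:15–11:45.
Latest start in the last window 11:15–11:45 is 11:45 − 30 min = 11:15.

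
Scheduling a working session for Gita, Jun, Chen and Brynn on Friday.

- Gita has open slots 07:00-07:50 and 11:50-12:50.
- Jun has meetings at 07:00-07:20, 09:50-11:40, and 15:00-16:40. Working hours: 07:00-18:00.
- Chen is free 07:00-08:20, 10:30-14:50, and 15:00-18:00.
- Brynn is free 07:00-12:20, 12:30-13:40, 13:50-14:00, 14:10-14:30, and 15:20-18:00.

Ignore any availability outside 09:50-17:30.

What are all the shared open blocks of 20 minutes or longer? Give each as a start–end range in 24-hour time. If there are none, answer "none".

Jun free within 07:00–18:00: 07:20–09:50, 11:40–15:00, 16:40–18:00.
Gita ∩ Jun: 07:20–07:50, 11:50–12:50.
Gita ∩ Jun ∩ Chen: 07:20–07:50, 11:50–12:50.
Gita ∩ Jun ∩ Chen ∩ Brynn: 07:20–07:50, 11:50–12:20, 12:30–12:50.
Restricted to 09:50–17:30: 11:50–12:20, 12:30–12:50.
Windows ≥ 20 min: 11:50–12:20, 12:30–12:50.

11:50–12:20, 12:30–12:50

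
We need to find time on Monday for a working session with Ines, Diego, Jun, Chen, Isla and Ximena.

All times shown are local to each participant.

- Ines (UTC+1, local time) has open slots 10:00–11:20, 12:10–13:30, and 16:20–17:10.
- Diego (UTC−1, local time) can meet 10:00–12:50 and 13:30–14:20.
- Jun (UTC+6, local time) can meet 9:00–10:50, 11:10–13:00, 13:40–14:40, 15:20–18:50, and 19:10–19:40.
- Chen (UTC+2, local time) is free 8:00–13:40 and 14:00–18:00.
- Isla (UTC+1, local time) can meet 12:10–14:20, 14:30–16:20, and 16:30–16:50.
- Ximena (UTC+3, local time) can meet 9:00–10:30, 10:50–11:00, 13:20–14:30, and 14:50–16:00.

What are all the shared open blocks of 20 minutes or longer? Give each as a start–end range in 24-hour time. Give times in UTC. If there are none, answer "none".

Ines → UTC: 09:00–10:20, 11:10–12:30, 15:20–16:10.
Diego → UTC: 11:00–13:50, 14:30–15:20.
Jun → UTC: 03:00–04:50, 05:10–07:00, 07:40–08:40, 09:20–12:50, 13:10–13:40.
Chen → UTC: 06:00–11:40, 12:00–16:00.
Isla → UTC: 11:10–13:20, 13:30–15:20, 15:30–15:50.
Ximena → UTC: 06:00–07:30, 07:50–08:00, 10:20–11:30, 11:50–13:00.
Ines ∩ Diego: 11:10–12:30.
Ines ∩ Diego ∩ Jun: 11:10–12:30.
Ines ∩ Diego ∩ Jun ∩ Chen: 11:10–11:40, 12:00–12:30.
Ines ∩ Diego ∩ Jun ∩ Chen ∩ Isla: 11:10–11:40, 12:00–12:30.
Ines ∩ Diego ∩ Jun ∩ Chen ∩ Isla ∩ Ximena: 11:10–11:30, 12:00–12:30.
Windows ≥ 20 min: 11:10–11:30, 12:00–12:30.

11:10–11:30, 12:00–12:30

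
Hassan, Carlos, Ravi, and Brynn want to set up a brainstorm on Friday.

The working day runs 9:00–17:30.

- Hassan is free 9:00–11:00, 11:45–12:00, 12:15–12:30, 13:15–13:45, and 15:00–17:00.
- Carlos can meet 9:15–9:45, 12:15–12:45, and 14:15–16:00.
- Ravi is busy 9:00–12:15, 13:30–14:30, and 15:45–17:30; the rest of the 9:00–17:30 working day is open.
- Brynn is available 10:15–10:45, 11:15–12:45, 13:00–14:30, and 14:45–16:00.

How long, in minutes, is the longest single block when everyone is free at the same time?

45 minutes

Ravi free within 09:00–17:30: 12:15–13:30, 14:30–15:45.
Hassan ∩ Carlos: 09:15–09:45, 12:15–12:30, 15:00–16:00.
Hassan ∩ Carlos ∩ Ravi: 12:15–12:30, 15:00–15:45.
Hassan ∩ Carlos ∩ Ravi ∩ Brynn: 12:15–12:30, 15:00–15:45.
Common window lengths: 15, 45 min; longest is 45.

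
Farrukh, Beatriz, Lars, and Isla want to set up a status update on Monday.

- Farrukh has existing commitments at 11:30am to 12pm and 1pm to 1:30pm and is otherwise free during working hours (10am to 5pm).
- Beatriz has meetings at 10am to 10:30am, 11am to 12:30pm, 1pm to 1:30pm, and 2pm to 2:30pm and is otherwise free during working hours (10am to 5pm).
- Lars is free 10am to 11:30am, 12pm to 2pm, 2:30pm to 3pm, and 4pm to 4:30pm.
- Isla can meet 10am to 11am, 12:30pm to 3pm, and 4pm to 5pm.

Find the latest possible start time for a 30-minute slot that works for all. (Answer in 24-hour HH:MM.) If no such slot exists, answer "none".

16:00

Farrukh free within 10:00–17:00: 10:00–11:30, 12:00–13:00, 13:30–17:00.
Beatriz free within 10:00–17:00: 10:30–11:00, 12:30–13:00, 13:30–14:00, 14:30–17:00.
Farrukh ∩ Beatriz: 10:30–11:00, 12:30–13:00, 13:30–14:00, 14:30–17:00.
Farrukh ∩ Beatriz ∩ Lars: 10:30–11:00, 12:30–13:00, 13:30–14:00, 14:30–15:00, 16:00–16:30.
Farrukh ∩ Beatriz ∩ Lars ∩ Isla: 10:30–11:00, 12:30–13:00, 13:30–14:00, 14:30–15:00, 16:00–16:30.
Windows ≥ 30 min: 10:30–11:00, 12:30–13:00, 13:30–14:00, 14:30–15:00, 16:00–16:30.
Latest start in the last window 16:00–16:30 is 16:30 − 30 min = 16:00.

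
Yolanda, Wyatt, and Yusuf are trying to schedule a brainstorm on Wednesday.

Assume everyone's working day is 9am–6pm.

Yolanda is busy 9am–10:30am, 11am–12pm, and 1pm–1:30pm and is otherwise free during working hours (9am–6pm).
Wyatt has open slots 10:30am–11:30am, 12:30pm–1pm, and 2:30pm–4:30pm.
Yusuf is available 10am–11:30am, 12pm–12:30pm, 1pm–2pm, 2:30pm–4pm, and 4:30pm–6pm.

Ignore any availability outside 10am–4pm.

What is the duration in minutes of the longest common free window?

Yolanda free within 09:00–18:00: 10:30–11:00, 12:00–13:00, 13:30–18:00.
Yolanda ∩ Wyatt: 10:30–11:00, 12:30–13:00, 14:30–16:30.
Yolanda ∩ Wyatt ∩ Yusuf: 10:30–11:00, 14:30–16:00.
Restricted to 10:00–16:00: 10:30–11:00, 14:30–16:00.
Common window lengths: 30, 90 min; longest is 90.

90 minutes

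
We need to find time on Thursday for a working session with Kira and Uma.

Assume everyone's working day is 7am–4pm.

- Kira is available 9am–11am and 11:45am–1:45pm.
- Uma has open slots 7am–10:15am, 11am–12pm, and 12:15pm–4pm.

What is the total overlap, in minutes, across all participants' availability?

Kira ∩ Uma: 09:00–10:15, 11:45–12:00, 12:15–13:45.
Total common minutes: 75 + 15 + 90 = 180.

180 minutes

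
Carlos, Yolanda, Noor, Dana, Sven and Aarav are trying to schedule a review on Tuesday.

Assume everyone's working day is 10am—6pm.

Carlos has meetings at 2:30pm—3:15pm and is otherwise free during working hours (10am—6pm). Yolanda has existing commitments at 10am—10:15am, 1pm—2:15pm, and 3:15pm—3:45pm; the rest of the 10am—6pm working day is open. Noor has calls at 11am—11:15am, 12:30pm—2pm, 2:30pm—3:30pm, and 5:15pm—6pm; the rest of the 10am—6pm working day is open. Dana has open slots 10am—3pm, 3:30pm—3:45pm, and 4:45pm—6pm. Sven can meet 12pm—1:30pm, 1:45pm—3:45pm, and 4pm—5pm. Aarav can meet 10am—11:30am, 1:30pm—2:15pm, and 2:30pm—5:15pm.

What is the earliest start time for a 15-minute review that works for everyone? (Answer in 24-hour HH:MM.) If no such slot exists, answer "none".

16:45

Carlos free within 10:00–18:00: 10:00–14:30, 15:15–18:00.
Yolanda free within 10:00–18:00: 10:15–13:00, 14:15–15:15, 15:45–18:00.
Noor free within 10:00–18:00: 10:00–11:00, 11:15–12:30, 14:00–14:30, 15:30–17:15.
Carlos ∩ Yolanda: 10:15–13:00, 14:15–14:30, 15:45–18:00.
Carlos ∩ Yolanda ∩ Noor: 10:15–11:00, 11:15–12:30, 14:15–14:30, 15:45–17:15.
Carlos ∩ Yolanda ∩ Noor ∩ Dana: 10:15–11:00, 11:15–12:30, 14:15–14:30, 16:45–17:15.
Carlos ∩ Yolanda ∩ Noor ∩ Dana ∩ Sven: 12:00–12:30, 14:15–14:30, 16:45–17:00.
Carlos ∩ Yolanda ∩ Noor ∩ Dana ∩ Sven ∩ Aarav: 16:45–17:00.
Windows ≥ 15 min: 16:45–17:00.
Earliest such window starts at 16:45.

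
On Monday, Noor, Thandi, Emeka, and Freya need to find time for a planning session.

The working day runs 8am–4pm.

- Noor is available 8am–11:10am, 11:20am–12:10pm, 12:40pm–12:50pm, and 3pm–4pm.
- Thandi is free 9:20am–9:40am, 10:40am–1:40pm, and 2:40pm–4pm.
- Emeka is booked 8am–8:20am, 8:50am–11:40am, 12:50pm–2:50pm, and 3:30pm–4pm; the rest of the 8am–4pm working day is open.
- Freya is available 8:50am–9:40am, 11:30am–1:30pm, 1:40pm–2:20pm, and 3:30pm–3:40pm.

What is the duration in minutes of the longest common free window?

30 minutes

Emeka free within 08:00–16:00: 08:20–08:50, 11:40–12:50, 14:50–15:30.
Noor ∩ Thandi: 09:20–09:40, 10:40–11:10, 11:20–12:10, 12:40–12:50, 15:00–16:00.
Noor ∩ Thandi ∩ Emeka: 11:40–12:10, 12:40–12:50, 15:00–15:30.
Noor ∩ Thandi ∩ Emeka ∩ Freya: 11:40–12:10, 12:40–12:50.
Common window lengths: 30, 10 min; longest is 30.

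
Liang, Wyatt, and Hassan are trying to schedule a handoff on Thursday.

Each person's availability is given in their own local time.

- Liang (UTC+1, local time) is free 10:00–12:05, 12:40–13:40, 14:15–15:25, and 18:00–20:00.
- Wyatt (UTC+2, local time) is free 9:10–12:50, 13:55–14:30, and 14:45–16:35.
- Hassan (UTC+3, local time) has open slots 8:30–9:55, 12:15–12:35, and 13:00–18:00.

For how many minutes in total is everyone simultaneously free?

Liang → UTC: 09:00–11:05, 11:40–12:40, 13:15–14:25, 17:00–19:00.
Wyatt → UTC: 07:10–10:50, 11:55–12:30, 12:45–14:35.
Hassan → UTC: 05:30–06:55, 09:15–09:35, 10:00–15:00.
Liang ∩ Wyatt: 09:00–10:50, 11:55–12:30, 13:15–14:25.
Liang ∩ Wyatt ∩ Hassan: 09:15–09:35, 10:00–10:50, 11:55–12:30, 13:15–14:25.
Total common minutes: 20 + 50 + 35 + 70 = 175.

175 minutes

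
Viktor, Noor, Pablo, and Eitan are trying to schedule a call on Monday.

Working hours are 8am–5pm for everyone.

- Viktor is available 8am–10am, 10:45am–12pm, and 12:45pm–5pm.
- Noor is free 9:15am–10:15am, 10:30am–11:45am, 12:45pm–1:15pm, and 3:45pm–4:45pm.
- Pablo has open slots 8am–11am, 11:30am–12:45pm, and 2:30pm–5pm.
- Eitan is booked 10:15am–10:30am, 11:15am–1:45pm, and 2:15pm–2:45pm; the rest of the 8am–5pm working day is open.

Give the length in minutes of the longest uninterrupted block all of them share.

Eitan free within 08:00–17:00: 08:00–10:15, 10:30–11:15, 13:45–14:15, 14:45–17:00.
Viktor ∩ Noor: 09:15–10:00, 10:45–11:45, 12:45–13:15, 15:45–16:45.
Viktor ∩ Noor ∩ Pablo: 09:15–10:00, 10:45–11:00, 11:30–11:45, 15:45–16:45.
Viktor ∩ Noor ∩ Pablo ∩ Eitan: 09:15–10:00, 10:45–11:00, 15:45–16:45.
Common window lengths: 45, 15, 60 min; longest is 60.

60 minutes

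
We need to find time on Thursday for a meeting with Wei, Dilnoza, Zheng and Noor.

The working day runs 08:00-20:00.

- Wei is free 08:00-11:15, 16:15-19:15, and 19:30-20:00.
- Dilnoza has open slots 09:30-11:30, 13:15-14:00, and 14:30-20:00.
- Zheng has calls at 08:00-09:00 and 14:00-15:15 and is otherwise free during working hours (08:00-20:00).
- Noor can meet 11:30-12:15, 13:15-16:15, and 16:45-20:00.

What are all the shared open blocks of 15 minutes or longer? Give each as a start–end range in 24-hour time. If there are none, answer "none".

16:45–19:15, 19:30–20:00

Zheng free within 08:00–20:00: 09:00–14:00, 15:15–20:00.
Wei ∩ Dilnoza: 09:30–11:15, 16:15–19:15, 19:30–20:00.
Wei ∩ Dilnoza ∩ Zheng: 09:30–11:15, 16:15–19:15, 19:30–20:00.
Wei ∩ Dilnoza ∩ Zheng ∩ Noor: 16:45–19:15, 19:30–20:00.
Windows ≥ 15 min: 16:45–19:15, 19:30–20:00.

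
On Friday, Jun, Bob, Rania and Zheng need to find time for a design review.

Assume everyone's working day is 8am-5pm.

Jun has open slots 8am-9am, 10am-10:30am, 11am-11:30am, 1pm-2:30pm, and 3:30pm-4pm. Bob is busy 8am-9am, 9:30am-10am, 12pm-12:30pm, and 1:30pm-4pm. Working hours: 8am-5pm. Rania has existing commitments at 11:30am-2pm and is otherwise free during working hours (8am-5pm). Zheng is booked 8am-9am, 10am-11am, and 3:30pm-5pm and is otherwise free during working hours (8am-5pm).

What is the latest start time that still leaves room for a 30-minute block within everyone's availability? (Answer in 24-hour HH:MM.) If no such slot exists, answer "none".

11:00

Bob free within 08:00–17:00: 09:00–09:30, 10:00–12:00, 12:30–13:30, 16:00–17:00.
Rania free within 08:00–17:00: 08:00–11:30, 14:00–17:00.
Zheng free within 08:00–17:00: 09:00–10:00, 11:00–15:30.
Jun ∩ Bob: 10:00–10:30, 11:00–11:30, 13:00–13:30.
Jun ∩ Bob ∩ Rania: 10:00–10:30, 11:00–11:30.
Jun ∩ Bob ∩ Rania ∩ Zheng: 11:00–11:30.
Windows ≥ 30 min: 11:00–11:30.
Latest start in the last window 11:00–11:30 is 11:30 − 30 min = 11:00.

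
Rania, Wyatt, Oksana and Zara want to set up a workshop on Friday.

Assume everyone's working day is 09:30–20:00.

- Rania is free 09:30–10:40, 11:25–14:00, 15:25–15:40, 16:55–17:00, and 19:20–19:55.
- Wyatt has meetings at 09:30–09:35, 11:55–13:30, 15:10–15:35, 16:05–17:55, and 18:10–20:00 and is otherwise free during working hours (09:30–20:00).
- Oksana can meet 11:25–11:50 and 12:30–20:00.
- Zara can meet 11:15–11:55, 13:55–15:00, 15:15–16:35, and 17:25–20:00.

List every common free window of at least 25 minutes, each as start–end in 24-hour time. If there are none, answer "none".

Wyatt free within 09:30–20:00: 09:35–11:55, 13:30–15:10, 15:35–16:05, 17:55–18:10.
Rania ∩ Wyatt: 09:35–10:40, 11:25–11:55, 13:30–14:00, 15:35–15:40.
Rania ∩ Wyatt ∩ Oksana: 11:25–11:50, 13:30–14:00, 15:35–15:40.
Rania ∩ Wyatt ∩ Oksana ∩ Zara: 11:25–11:50, 13:55–14:00, 15:35–15:40.
Windows ≥ 25 min: 11:25–11:50.

11:25–11:50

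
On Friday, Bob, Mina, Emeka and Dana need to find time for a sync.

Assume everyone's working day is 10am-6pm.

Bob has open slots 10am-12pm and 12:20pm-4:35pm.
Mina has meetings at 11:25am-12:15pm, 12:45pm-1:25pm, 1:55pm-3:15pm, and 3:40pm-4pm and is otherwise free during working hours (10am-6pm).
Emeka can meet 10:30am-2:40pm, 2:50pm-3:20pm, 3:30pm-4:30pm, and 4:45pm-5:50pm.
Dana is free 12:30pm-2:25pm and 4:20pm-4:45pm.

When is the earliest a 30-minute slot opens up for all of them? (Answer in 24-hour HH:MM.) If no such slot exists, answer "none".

13:25

Mina free within 10:00–18:00: 10:00–11:25, 12:15–12:45, 13:25–13:55, 15:15–15:40, 16:00–18:00.
Bob ∩ Mina: 10:00–11:25, 12:20–12:45, 13:25–13:55, 15:15–15:40, 16:00–16:35.
Bob ∩ Mina ∩ Emeka: 10:30–11:25, 12:20–12:45, 13:25–13:55, 15:15–15:20, 15:30–15:40, 16:00–16:30.
Bob ∩ Mina ∩ Emeka ∩ Dana: 12:30–12:45, 13:25–13:55, 16:20–16:30.
Windows ≥ 30 min: 13:25–13:55.
Earliest such window starts at 13:25.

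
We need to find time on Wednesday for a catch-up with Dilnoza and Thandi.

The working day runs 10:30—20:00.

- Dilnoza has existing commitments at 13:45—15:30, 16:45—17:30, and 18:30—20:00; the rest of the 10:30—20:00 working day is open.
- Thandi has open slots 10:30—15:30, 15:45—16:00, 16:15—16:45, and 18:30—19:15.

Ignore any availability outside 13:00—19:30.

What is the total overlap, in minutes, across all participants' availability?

90 minutes

Dilnoza free within 10:30–20:00: 10:30–13:45, 15:30–16:45, 17:30–18:30.
Dilnoza ∩ Thandi: 10:30–13:45, 15:45–16:00, 16:15–16:45.
Restricted to 13:00–19:30: 13:00–13:45, 15:45–16:00, 16:15–16:45.
Total common minutes: 45 + 15 + 30 = 90.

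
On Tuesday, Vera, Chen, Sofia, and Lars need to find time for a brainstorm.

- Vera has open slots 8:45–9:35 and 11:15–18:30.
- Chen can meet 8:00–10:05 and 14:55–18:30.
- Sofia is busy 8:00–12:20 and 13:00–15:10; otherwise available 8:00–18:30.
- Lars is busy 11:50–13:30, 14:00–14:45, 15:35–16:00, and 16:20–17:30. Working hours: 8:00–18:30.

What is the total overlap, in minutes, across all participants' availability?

105 minutes

Sofia free within 08:00–18:30: 12:20–13:00, 15:10–18:30.
Lars free within 08:00–18:30: 08:00–11:50, 13:30–14:00, 14:45–15:35, 16:00–16:20, 17:30–18:30.
Vera ∩ Chen: 08:45–09:35, 14:55–18:30.
Vera ∩ Chen ∩ Sofia: 15:10–18:30.
Vera ∩ Chen ∩ Sofia ∩ Lars: 15:10–15:35, 16:00–16:20, 17:30–18:30.
Total common minutes: 25 + 20 + 60 = 105.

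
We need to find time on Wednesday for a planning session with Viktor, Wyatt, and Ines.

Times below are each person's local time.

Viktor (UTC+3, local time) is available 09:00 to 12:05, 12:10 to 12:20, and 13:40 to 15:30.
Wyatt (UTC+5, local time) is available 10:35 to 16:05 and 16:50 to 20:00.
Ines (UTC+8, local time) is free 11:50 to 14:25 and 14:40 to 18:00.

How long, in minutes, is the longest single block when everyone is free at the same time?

Viktor → UTC: 06:00–09:05, 09:10–09:20, 10:40–12:30.
Wyatt → UTC: 05:35–11:05, 11:50–15:00.
Ines → UTC: 03:50–06:25, 06:40–10:00.
Viktor ∩ Wyatt: 06:00–09:05, 09:10–09:20, 10:40–11:05, 11:50–12:30.
Viktor ∩ Wyatt ∩ Ines: 06:00–06:25, 06:40–09:05, 09:10–09:20.
Common window lengths: 25, 145, 10 min; longest is 145.

145 minutes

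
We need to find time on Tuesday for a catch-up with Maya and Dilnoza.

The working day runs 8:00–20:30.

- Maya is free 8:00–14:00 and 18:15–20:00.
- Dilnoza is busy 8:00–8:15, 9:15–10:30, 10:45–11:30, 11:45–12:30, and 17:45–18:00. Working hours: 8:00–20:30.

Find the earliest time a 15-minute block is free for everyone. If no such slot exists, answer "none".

08:15

Dilnoza free within 08:00–20:30: 08:15–09:15, 10:30–10:45, 11:30–11:45, 12:30–17:45, 18:00–20:30.
Maya ∩ Dilnoza: 08:15–09:15, 10:30–10:45, 11:30–11:45, 12:30–14:00, 18:15–20:00.
Windows ≥ 15 min: 08:15–09:15, 10:30–10:45, 11:30–11:45, 12:30–14:00, 18:15–20:00.
Earliest such window starts at 08:15.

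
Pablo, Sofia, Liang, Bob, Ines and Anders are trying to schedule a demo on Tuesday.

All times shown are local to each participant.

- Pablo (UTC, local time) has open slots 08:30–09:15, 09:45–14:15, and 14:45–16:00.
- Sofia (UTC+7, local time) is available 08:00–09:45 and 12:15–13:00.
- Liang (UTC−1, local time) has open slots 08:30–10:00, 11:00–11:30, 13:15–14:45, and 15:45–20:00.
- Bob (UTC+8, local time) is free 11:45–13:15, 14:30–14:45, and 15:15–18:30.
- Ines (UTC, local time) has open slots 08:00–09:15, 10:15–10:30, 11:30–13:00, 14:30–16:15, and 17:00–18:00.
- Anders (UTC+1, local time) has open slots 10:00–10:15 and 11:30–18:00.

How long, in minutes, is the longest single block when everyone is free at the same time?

Pablo → UTC: 08:30–09:15, 09:45–14:15, 14:45–16:00.
Sofia → UTC: 01:00–02:45, 05:15–06:00.
Liang → UTC: 09:30–11:00, 12:00–12:30, 14:15–15:45, 16:45–21:00.
Bob → UTC: 03:45–05:15, 06:30–06:45, 07:15–10:30.
Ines → UTC: 08:00–09:15, 10:15–10:30, 11:30–13:00, 14:30–16:15, 17:00–18:00.
Anders → UTC: 09:00–09:15, 10:30–17:00.
Pablo ∩ Sofia: (none).
Pablo ∩ Sofia ∩ Liang: (none).
Pablo ∩ Sofia ∩ Liang ∩ Bob: (none).
Pablo ∩ Sofia ∩ Liang ∩ Bob ∩ Ines: (none).
Pablo ∩ Sofia ∩ Liang ∩ Bob ∩ Ines ∩ Anders: (none).
No common window.

0 minutes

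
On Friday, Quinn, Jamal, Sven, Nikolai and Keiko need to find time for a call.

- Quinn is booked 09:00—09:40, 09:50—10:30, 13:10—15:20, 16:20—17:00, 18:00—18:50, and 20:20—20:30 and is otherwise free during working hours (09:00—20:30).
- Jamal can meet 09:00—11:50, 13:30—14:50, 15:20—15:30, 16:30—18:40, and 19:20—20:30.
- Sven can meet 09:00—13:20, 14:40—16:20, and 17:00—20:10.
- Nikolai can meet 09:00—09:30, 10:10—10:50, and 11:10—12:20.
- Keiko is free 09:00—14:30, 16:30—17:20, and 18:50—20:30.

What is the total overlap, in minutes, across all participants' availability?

60 minutes

Quinn free within 09:00–20:30: 09:40–09:50, 10:30–13:10, 15:20–16:20, 17:00–18:00, 18:50–20:20.
Quinn ∩ Jamal: 09:40–09:50, 10:30–11:50, 15:20–15:30, 17:00–18:00, 19:20–20:20.
Quinn ∩ Jamal ∩ Sven: 09:40–09:50, 10:30–11:50, 15:20–15:30, 17:00–18:00, 19:20–20:10.
Quinn ∩ Jamal ∩ Sven ∩ Nikolai: 10:30–10:50, 11:10–11:50.
Quinn ∩ Jamal ∩ Sven ∩ Nikolai ∩ Keiko: 10:30–10:50, 11:10–11:50.
Total common minutes: 20 + 40 = 60.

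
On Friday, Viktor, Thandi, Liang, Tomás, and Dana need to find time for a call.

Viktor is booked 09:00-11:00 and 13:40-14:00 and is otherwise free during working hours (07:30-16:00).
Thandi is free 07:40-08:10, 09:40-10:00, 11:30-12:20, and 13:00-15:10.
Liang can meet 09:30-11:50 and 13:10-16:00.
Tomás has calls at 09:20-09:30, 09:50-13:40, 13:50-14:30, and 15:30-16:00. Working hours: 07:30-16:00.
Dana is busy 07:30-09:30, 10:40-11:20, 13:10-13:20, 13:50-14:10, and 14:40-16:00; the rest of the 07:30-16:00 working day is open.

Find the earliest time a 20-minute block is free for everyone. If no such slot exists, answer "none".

Viktor free within 07:30–16:00: 07:30–09:00, 11:00–13:40, 14:00–16:00.
Tomás free within 07:30–16:00: 07:30–09:20, 09:30–09:50, 13:40–13:50, 14:30–15:30.
Dana free within 07:30–16:00: 09:30–10:40, 11:20–13:10, 13:20–13:50, 14:10–14:40.
Viktor ∩ Thandi: 07:40–08:10, 11:30–12:20, 13:00–13:40, 14:00–15:10.
Viktor ∩ Thandi ∩ Liang: 11:30–11:50, 13:10–13:40, 14:00–15:10.
Viktor ∩ Thandi ∩ Liang ∩ Tomás: 14:30–15:10.
Viktor ∩ Thandi ∩ Liang ∩ Tomás ∩ Dana: 14:30–14:40.
Windows ≥ 20 min: (none).

none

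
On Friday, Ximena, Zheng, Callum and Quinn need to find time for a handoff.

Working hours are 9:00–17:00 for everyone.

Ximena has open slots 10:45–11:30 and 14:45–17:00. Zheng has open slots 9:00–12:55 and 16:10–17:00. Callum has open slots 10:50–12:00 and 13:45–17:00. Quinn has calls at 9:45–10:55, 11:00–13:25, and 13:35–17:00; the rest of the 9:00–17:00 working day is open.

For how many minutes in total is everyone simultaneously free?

Quinn free within 09:00–17:00: 09:00–09:45, 10:55–11:00, 13:25–13:35.
Ximena ∩ Zheng: 10:45–11:30, 16:10–17:00.
Ximena ∩ Zheng ∩ Callum: 10:50–11:30, 16:10–17:00.
Ximena ∩ Zheng ∩ Callum ∩ Quinn: 10:55–11:00.
Total common minutes: 5.

5 minutes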